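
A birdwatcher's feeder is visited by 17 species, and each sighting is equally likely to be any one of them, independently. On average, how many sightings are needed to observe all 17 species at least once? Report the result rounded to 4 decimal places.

58.4724

The wait to go from k to k+1 distinct species is geometric with mean 17/(17-k).
E[T] = 17/17 + 17/16 + 17/15 + ... + 17/2 + 17/1 = 17·H_{17}.
H_{17} = 3.43955, so E[T] = 58.47239.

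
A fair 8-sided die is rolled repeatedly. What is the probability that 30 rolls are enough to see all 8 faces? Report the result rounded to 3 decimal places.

By inclusion–exclusion over which faces are missing,
P(all seen) = Σ_{j=0}^{8} (-1)^j C(8,j)((8-j)/8)^30
= 1.0000 - 0.1457 + 0.0050 - 0.0000 + 0.0000 - 0.0000 + 0.0000 - 0.0000 + 0.0000
= 0.8593.

0.859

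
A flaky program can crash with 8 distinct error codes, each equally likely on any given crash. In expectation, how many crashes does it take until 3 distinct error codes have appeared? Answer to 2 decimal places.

3.48

Going from k to k+1 distinct takes a geometric number of crashes with mean 8/(8-k).
Sum over k = 0,...,2: E = 8/8 + 8/7 + 8/6 = 3.476.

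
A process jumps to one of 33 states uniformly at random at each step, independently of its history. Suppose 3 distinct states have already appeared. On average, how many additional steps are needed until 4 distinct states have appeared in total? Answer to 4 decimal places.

1.1000

The wait to go from k to k+1 distinct states is geometric with mean 33/(33-k).
Only the k = 3 term is needed: E = 33/30 = 1.10000.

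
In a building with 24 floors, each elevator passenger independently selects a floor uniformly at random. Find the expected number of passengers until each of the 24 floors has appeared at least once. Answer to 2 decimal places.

90.62

Split into phases: going from k distinct to k+1 distinct takes on average 24/(24-k) passengers.
E[T] = 24/24 + 24/23 + 24/22 + ... + 24/2 + 24/1 = 24·H_{24}.
H_{24} = 3.776, so E[T] = 90.623.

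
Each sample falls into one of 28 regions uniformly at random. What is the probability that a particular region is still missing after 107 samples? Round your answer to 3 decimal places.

0.020

On each sample the fixed region fails to appear with probability 27/28.
P(still missing after 107) = (27/28)^107 = 0.0204.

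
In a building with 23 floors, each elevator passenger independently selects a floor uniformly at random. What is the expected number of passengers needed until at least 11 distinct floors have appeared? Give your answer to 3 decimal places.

14.515

Going from k to k+1 distinct takes a geometric number of passengers with mean 23/(23-k).
Sum over k = 0,...,10: E = 23/23 + 23/22 + 23/21 + ... + 23/14 + 23/13 = 14.5149.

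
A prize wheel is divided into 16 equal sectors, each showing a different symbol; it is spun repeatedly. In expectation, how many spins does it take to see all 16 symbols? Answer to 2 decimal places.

54.09

After k distinct symbols have appeared, the next spin gives a new one with probability (16-k)/16, so the expected wait for the (k+1)-th is 16/(16-k).
E[T] = 16/16 + 16/15 + 16/14 + ... + 16/2 + 16/1 = 16·H_{16}.
H_{16} = 3.381, so E[T] = 54.092.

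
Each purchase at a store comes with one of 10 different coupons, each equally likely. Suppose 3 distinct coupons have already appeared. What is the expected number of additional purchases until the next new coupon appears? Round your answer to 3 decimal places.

1.429

Each purchase yields a new coupon with probability (10-3)/10 = 7/10, so the wait is geometric with mean 10/7.
E = 10/7 = 1.4286.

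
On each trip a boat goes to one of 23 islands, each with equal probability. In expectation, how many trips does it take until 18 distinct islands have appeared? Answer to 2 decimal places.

33.37

Going from k to k+1 distinct takes a geometric number of trips with mean 23/(23-k).
Sum over k = 0,...,17: E = 23/23 + 23/22 + 23/21 + ... + 23/7 + 23/6 = 33.372.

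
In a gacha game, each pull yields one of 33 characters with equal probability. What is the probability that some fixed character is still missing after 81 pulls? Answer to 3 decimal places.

On each pull the fixed character fails to appear with probability 32/33.
P(still missing after 81) = (32/33)^81 = 0.0827.

0.083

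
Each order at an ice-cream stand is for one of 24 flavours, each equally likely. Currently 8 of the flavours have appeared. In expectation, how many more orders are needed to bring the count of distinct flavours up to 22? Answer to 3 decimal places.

45.137

From k distinct to k+1 distinct takes on average 24/(24-k) orders.
Sum over k = 8,...,21: E = 24/16 + 24/15 + 24/14 + ... + 24/4 + 24/3 = 45.1375.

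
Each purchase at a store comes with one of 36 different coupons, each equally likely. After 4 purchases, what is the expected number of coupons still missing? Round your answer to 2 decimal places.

32.16

For each coupon, P(unseen after 4) = (35/36)^4 = 0.893.
By linearity of expectation, E[unseen] = 36·(35/36)^4 = 32.164.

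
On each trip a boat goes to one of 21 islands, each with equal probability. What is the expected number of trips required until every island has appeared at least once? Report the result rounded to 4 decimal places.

76.5525

The wait to go from k to k+1 distinct islands is geometric with mean 21/(21-k).
E[T] = 21/21 + 21/20 + 21/19 + ... + 21/2 + 21/1 = 21·H_{21}.
H_{21} = 3.64536, so E[T] = 76.55253.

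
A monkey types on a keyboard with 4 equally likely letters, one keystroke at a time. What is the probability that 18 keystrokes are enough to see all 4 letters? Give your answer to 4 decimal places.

Let A_i be the event that letter i is missing after 18 keystrokes. By inclusion–exclusion on the A_i,
P(all seen) = Σ_{j=0}^{4} (-1)^j C(4,j)((4-j)/4)^18
= 1.00000 - 0.02255 + 0.00002 - 0.00000 + 0.00000
= 0.97747.

0.9775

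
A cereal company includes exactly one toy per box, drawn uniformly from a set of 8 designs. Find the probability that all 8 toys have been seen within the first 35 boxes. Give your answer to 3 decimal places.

By inclusion–exclusion over which toys are missing,
P(all seen) = Σ_{j=0}^{8} (-1)^j C(8,j)((8-j)/8)^35
= 1.0000 - 0.0747 + 0.0012 - 0.0000 + 0.0000 - 0.0000 + 0.0000 - 0.0000 + 0.0000
= 0.9265.

0.926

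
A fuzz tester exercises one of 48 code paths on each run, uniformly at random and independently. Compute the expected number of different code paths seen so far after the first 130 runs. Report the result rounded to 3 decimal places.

For each code path, P(seen in 130 runs) = 1 - (47/48)^130 = 0.9352.
By linearity of expectation, E[distinct seen] = 48·(1 - (47/48)^130) = 44.8911.

44.891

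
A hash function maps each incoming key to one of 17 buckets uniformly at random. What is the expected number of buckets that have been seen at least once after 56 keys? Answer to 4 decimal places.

16.4298

For each bucket, P(seen in 56 keys) = 1 - (16/17)^56 = 0.96646.
By linearity of expectation, E[distinct seen] = 17·(1 - (16/17)^56) = 16.42980.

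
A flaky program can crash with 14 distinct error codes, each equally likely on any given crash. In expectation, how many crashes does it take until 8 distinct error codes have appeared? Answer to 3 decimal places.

11.222

With k distinct error codes already seen, the next new one arrives after an expected 14/(14-k) crashes.
Sum over k = 0,...,7: E = 14/14 + 14/13 + 14/12 + ... + 14/8 + 14/7 = 11.2219.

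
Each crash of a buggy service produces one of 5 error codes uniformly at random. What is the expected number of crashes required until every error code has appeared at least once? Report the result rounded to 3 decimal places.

Split into phases: going from k distinct to k+1 distinct takes on average 5/(5-k) crashes.
E[T] = 5/5 + 5/4 + 5/3 + 5/2 + 5/1 = 5·H_{5}.
H_{5} = 2.2833, so E[T] = 11.4167.

11.417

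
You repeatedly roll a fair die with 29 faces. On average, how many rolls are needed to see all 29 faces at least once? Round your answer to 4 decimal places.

114.8880

The wait to go from k to k+1 distinct faces is geometric with mean 29/(29-k).
E[T] = 29/29 + 29/28 + 29/27 + ... + 29/2 + 29/1 = 29·H_{29}.
H_{29} = 3.96165, so E[T] = 114.88796.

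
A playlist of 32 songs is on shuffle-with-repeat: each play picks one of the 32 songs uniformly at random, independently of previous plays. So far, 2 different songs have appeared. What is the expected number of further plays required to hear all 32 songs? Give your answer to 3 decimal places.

From k distinct to k+1 distinct takes on average 32/(32-k) plays.
Sum over k = 2,...,31: E = 32/30 + 32/29 + 32/28 + ... + 32/2 + 32/1 = 127.8396.

127.840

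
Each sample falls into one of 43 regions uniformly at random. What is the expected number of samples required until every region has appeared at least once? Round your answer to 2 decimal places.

After k distinct regions have appeared, the next sample gives a new one with probability (43-k)/43, so the expected wait for the (k+1)-th is 43/(43-k).
E[T] = 43/43 + 43/42 + 43/41 + ... + 43/2 + 43/1 = 43·H_{43}.
H_{43} = 4.350, so E[T] = 187.050.

187.05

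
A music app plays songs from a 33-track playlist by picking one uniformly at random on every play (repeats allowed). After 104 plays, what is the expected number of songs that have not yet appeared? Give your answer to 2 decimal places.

1.34

For each song, P(unseen after 104) = (32/33)^104 = 0.041.
By linearity of expectation, E[unseen] = 33·(32/33)^104 = 1.345.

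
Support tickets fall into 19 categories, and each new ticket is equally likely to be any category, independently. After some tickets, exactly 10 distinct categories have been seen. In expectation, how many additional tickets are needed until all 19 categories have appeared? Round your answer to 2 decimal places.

53.75

With k distinct categories already seen, the next new one takes an expected 19/(19-k) tickets.
Sum over k = 10,...,18: E = 19/9 + 19/8 + 19/7 + ... + 19/2 + 19/1 = 53.750.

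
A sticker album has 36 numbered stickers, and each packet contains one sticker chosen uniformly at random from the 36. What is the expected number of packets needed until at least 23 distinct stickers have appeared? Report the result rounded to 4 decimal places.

35.7993

With k distinct stickers already seen, the next new one arrives after an expected 36/(36-k) packets.
Sum over k = 0,...,22: E = 36/36 + 36/35 + 36/34 + ... + 36/15 + 36/14 = 35.79932.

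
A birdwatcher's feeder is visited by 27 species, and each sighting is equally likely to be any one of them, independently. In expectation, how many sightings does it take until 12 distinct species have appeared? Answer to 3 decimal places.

15.477

With k distinct species already seen, the next new one arrives after an expected 27/(27-k) sightings.
Sum over k = 0,...,11: E = 27/27 + 27/26 + 27/25 + ... + 27/17 + 27/16 = 15.4771.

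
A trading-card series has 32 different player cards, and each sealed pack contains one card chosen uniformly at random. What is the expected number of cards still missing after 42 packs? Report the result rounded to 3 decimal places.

For each card, P(unseen after 42) = (31/32)^42 = 0.2636.
By linearity of expectation, E[unseen] = 32·(31/32)^42 = 8.4342.

8.434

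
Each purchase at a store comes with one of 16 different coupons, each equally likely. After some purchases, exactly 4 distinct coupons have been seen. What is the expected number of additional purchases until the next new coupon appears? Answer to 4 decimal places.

1.3333

Each purchase yields a new coupon with probability (16-4)/16 = 12/16, so the wait is geometric with mean 16/12.
E = 16/12 = 1.33333.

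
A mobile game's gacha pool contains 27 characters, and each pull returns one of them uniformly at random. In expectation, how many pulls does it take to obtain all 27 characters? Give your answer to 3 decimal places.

After k distinct characters have appeared, the next pull gives a new one with probability (27-k)/27, so the expected wait for the (k+1)-th is 27/(27-k).
E[T] = 27/27 + 27/26 + 27/25 + ... + 27/2 + 27/1 = 27·H_{27}.
H_{27} = 3.8915, so E[T] = 105.0693.

105.069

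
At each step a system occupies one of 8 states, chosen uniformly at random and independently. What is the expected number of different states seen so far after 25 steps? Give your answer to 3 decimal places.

7.716

For each state, P(seen in 25 steps) = 1 - (7/8)^25 = 0.9645.
By linearity of expectation, E[distinct seen] = 8·(1 - (7/8)^25) = 7.7160.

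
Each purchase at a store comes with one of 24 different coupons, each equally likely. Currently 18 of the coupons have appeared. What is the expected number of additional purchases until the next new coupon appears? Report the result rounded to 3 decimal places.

The number of purchases until the next new coupon is geometric with success probability 6/24, so its mean is 24/6.
E = 24/6 = 4.0000.

4.000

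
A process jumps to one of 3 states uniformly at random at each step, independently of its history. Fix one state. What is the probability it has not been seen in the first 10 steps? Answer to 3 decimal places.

0.017

On each step the fixed state fails to appear with probability 2/3.
P(still missing after 10) = (2/3)^10 = 0.0173.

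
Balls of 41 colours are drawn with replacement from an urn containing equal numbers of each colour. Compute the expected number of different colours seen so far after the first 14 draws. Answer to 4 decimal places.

For each colour, P(seen in 14 draws) = 1 - (40/41)^14 = 0.29227.
By linearity of expectation, E[distinct seen] = 41·(1 - (40/41)^14) = 11.98318.

11.9832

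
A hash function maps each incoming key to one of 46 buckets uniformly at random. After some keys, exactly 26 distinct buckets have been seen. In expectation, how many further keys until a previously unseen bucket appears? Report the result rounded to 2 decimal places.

The number of keys until the next new bucket is geometric with success probability 20/46, so its mean is 46/20.
E = 46/20 = 2.300.

2.30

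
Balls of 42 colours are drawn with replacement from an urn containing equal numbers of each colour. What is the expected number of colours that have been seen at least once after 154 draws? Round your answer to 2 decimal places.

40.97

For each colour, P(seen in 154 draws) = 1 - (41/42)^154 = 0.976.
By linearity of expectation, E[distinct seen] = 42·(1 - (41/42)^154) = 40.973.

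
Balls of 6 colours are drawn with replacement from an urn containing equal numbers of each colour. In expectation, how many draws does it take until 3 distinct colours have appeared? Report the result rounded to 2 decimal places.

3.70

Going from k to k+1 distinct takes a geometric number of draws with mean 6/(6-k).
Sum over k = 0,...,2: E = 6/6 + 6/5 + 6/4 = 3.700.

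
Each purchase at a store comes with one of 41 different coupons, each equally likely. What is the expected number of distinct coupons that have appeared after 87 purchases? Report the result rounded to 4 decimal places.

For each coupon, P(seen in 87 purchases) = 1 - (40/41)^87 = 0.88331.
By linearity of expectation, E[distinct seen] = 41·(1 - (40/41)^87) = 36.21582.

36.2158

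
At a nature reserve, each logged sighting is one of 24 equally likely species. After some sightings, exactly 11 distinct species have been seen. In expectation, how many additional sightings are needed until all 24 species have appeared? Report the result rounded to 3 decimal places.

76.323

The wait to go from k to k+1 distinct species is geometric with mean 24/(24-k).
Sum over k = 11,...,23: E = 24/13 + 24/12 + 24/11 + ... + 24/2 + 24/1 = 76.3232.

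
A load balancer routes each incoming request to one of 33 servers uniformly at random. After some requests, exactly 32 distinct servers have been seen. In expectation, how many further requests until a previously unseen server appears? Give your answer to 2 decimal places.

The number of requests until the next new server is geometric with success probability 1/33, so its mean is 33/1.
E = 33/1 = 33.000.

33.00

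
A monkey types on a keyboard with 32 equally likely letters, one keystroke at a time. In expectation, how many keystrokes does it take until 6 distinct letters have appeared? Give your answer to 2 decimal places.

With k distinct letters already seen, the next new one arrives after an expected 32/(32-k) keystrokes.
Sum over k = 0,...,5: E = 32/32 + 32/31 + 32/30 + 32/29 + 32/28 + 32/27 = 6.530.

6.53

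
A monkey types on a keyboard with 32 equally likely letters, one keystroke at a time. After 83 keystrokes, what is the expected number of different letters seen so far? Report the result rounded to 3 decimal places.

29.705

For each letter, P(seen in 83 keystrokes) = 1 - (31/32)^83 = 0.9283.
By linearity of expectation, E[distinct seen] = 32·(1 - (31/32)^83) = 29.7053.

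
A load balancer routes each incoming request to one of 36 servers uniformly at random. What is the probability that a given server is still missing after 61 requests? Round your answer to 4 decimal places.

0.1793

On each request the fixed server fails to appear with probability 35/36.
P(still missing after 61) = (35/36)^61 = 0.17935.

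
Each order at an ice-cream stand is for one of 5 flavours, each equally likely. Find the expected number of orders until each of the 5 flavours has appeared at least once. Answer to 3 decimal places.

11.417

The wait to go from k to k+1 distinct flavours is geometric with mean 5/(5-k).
E[T] = 5/5 + 5/4 + 5/3 + 5/2 + 5/1 = 5·H_{5}.
H_{5} = 2.2833, so E[T] = 11.4167.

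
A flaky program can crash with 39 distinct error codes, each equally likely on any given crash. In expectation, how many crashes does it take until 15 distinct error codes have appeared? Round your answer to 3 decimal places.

18.626

With k distinct error codes already seen, the next new one arrives after an expected 39/(39-k) crashes.
Sum over k = 0,...,14: E = 39/39 + 39/38 + 39/37 + ... + 39/26 + 39/25 = 18.6258.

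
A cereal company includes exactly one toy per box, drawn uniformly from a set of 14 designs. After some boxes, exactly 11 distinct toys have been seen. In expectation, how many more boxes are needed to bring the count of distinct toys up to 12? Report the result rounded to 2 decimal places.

With k distinct toys already seen, the next new one takes an expected 14/(14-k) boxes.
Only the k = 11 term is needed: E = 14/3 = 4.667.

4.67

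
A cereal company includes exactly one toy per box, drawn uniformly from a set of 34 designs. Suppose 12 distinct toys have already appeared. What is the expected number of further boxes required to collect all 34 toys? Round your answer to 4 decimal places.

The wait to go from k to k+1 distinct toys is geometric with mean 34/(34-k).
Sum over k = 12,...,33: E = 34/22 + 34/21 + 34/20 + ... + 34/2 + 34/1 = 125.48765.

125.4877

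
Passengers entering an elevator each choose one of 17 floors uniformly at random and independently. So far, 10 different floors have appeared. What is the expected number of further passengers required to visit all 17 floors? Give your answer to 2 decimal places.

44.08

The wait to go from k to k+1 distinct floors is geometric with mean 17/(17-k).
Sum over k = 10,...,16: E = 17/7 + 17/6 + 17/5 + ... + 17/2 + 17/1 = 44.079.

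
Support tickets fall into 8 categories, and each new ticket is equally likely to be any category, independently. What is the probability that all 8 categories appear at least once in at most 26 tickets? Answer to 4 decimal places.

0.7670

Let A_i be the event that category i is missing after 26 tickets. By inclusion–exclusion on the A_i,
P(all seen) = Σ_{j=0}^{8} (-1)^j C(8,j)((8-j)/8)^26
= 1.00000 - 0.24848 + 0.01580 - 0.00028 + 0.00000 - 0.00000 + 0.00000 - 0.00000 + 0.00000
= 0.76704.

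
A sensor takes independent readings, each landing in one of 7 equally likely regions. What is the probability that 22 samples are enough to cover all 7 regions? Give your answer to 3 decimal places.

0.777

Let A_i be the event that region i is missing after 22 samples. By inclusion–exclusion on the A_i,
P(all seen) = Σ_{j=0}^{7} (-1)^j C(7,j)((7-j)/7)^22
= 1.0000 - 0.2357 + 0.0128 - 0.0002 + 0.0000 - 0.0000 + 0.0000 - 0.0000
= 0.7770.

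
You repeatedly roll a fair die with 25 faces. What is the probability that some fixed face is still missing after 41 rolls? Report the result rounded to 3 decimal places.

0.188

On each roll the fixed face fails to appear with probability 24/25.
P(still missing after 41) = (24/25)^41 = 0.1876.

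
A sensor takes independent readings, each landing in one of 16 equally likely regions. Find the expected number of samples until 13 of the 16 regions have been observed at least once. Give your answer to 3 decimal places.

Going from k to k+1 distinct takes a geometric number of samples with mean 16/(16-k).
Sum over k = 0,...,12: E = 16/16 + 16/15 + 16/14 + ... + 16/5 + 16/4 = 24.7583.

24.758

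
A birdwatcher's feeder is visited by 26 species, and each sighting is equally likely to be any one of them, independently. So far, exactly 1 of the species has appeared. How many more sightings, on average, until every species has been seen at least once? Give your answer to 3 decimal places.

99.215

The wait to go from k to k+1 distinct species is geometric with mean 26/(26-k).
Sum over k = 1,...,25: E = 26/25 + 26/24 + 26/23 + ... + 26/2 + 26/1 = 99.2149.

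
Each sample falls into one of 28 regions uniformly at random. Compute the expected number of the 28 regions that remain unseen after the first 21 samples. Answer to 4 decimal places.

13.0460

For each region, P(unseen after 21) = (27/28)^21 = 0.46593.
By linearity of expectation, E[unseen] = 28·(27/28)^21 = 13.04603.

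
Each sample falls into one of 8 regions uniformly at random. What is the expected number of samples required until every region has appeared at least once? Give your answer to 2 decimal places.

21.74

After k distinct regions have appeared, the next sample gives a new one with probability (8-k)/8, so the expected wait for the (k+1)-th is 8/(8-k).
E[T] = 8/8 + 8/7 + 8/6 + ... + 8/2 + 8/1 = 8·H_{8}.
H_{8} = 2.718, so E[T] = 21.743.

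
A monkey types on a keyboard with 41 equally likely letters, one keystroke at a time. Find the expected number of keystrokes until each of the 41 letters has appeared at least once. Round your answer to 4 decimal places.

176.4203

The wait to go from k to k+1 distinct letters is geometric with mean 41/(41-k).
E[T] = 41/41 + 41/40 + 41/39 + ... + 41/2 + 41/1 = 41·H_{41}.
H_{41} = 4.30293, so E[T] = 176.42026.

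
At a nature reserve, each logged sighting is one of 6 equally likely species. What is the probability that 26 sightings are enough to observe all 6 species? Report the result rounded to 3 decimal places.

0.948

Let A_i be the event that species i is missing after 26 sightings. By inclusion–exclusion on the A_i,
P(all seen) = Σ_{j=0}^{6} (-1)^j C(6,j)((6-j)/6)^26
= 1.0000 - 0.0524 + 0.0004 - 0.0000 + 0.0000 - 0.0000 + 0.0000
= 0.9480.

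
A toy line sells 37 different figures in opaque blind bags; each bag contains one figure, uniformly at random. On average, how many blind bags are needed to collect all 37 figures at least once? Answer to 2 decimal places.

After k distinct figures have appeared, the next blind bag gives a new one with probability (37-k)/37, so the expected wait for the (k+1)-th is 37/(37-k).
E[T] = 37/37 + 37/36 + 37/35 + ... + 37/2 + 37/1 = 37·H_{37}.
H_{37} = 4.202, so E[T] = 155.459.

155.46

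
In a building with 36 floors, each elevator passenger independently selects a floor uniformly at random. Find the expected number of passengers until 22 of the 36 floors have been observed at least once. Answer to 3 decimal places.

With k distinct floors already seen, the next new one arrives after an expected 36/(36-k) passengers.
Sum over k = 0,...,21: E = 36/36 + 36/35 + 36/34 + ... + 36/16 + 36/15 = 33.2279.

33.228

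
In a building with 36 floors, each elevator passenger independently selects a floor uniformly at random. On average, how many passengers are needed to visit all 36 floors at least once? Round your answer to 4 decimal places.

150.2841

The wait to go from k to k+1 distinct floors is geometric with mean 36/(36-k).
E[T] = 36/36 + 36/35 + 36/34 + ... + 36/2 + 36/1 = 36·H_{36}.
H_{36} = 4.17456, so E[T] = 150.28413.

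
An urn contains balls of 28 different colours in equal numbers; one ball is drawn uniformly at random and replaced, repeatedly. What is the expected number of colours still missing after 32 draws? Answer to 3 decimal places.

For each colour, P(unseen after 32) = (27/28)^32 = 0.3123.
By linearity of expectation, E[unseen] = 28·(27/28)^32 = 8.7446.

8.745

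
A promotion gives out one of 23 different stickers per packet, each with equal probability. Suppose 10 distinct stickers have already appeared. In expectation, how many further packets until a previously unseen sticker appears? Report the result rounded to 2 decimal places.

1.77

The number of packets until the next new sticker is geometric with success probability 13/23, so its mean is 23/13.
E = 23/13 = 1.769.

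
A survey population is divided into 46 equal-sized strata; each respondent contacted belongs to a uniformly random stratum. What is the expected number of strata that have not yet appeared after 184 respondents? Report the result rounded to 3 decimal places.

For each stratum, P(unseen after 184) = (45/46)^184 = 0.0175.
By linearity of expectation, E[unseen] = 46·(45/46)^184 = 0.8062.

0.806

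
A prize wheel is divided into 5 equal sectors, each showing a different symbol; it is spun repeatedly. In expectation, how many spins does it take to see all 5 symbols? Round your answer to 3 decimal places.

After k distinct symbols have appeared, the next spin gives a new one with probability (5-k)/5, so the expected wait for the (k+1)-th is 5/(5-k).
E[T] = 5/5 + 5/4 + 5/3 + 5/2 + 5/1 = 5·H_{5}.
H_{5} = 2.2833, so E[T] = 11.4167.

11.417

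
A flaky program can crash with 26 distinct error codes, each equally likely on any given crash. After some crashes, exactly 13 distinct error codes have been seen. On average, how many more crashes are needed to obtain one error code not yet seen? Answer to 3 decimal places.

The number of crashes until the next new error code is geometric with success probability 13/26, so its mean is 26/13.
E = 26/13 = 2.0000.

2.000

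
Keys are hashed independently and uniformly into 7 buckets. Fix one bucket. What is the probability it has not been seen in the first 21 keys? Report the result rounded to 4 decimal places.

On each key the fixed bucket fails to appear with probability 6/7.
P(still missing after 21) = (6/7)^21 = 0.03928.

0.0393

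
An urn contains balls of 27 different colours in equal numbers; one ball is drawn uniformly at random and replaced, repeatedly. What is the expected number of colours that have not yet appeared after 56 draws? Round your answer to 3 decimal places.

3.262

For each colour, P(unseen after 56) = (26/27)^56 = 0.1208.
By linearity of expectation, E[unseen] = 27·(26/27)^56 = 3.2621.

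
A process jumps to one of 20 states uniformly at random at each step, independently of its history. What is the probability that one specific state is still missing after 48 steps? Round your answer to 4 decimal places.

On each step the fixed state fails to appear with probability 19/20.
P(still missing after 48) = (19/20)^48 = 0.08526.

0.0853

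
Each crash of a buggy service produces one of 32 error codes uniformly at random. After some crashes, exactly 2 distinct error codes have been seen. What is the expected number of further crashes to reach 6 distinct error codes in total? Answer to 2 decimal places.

The wait to go from k to k+1 distinct error codes is geometric with mean 32/(32-k).
Sum over k = 2,...,5: E = 32/30 + 32/29 + 32/28 + 32/27 = 4.498.

4.50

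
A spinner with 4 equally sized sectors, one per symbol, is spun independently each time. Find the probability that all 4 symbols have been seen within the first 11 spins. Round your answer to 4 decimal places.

0.8340

By inclusion–exclusion over which symbols are missing,
P(all seen) = Σ_{j=0}^{4} (-1)^j C(4,j)((4-j)/4)^11
= 1.00000 - 0.16894 + 0.00293 - 0.00000 + 0.00000
= 0.83399.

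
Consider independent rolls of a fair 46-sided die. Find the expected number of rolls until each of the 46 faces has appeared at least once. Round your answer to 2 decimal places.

Split into phases: going from k distinct to k+1 distinct takes on average 46/(46-k) rolls.
E[T] = 46/46 + 46/45 + 46/44 + ... + 46/2 + 46/1 = 46·H_{46}.
H_{46} = 4.417, so E[T] = 203.168.

203.17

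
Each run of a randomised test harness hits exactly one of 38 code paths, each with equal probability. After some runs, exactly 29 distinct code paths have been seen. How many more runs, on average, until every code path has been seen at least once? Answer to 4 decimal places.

107.5008

With k distinct code paths already seen, the next new one takes an expected 38/(38-k) runs.
Sum over k = 29,...,37: E = 38/9 + 38/8 + 38/7 + ... + 38/2 + 38/1 = 107.50079.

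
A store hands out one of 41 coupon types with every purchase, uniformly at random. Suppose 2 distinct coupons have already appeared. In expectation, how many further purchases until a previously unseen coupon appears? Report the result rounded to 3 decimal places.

Each purchase yields a new coupon with probability (41-2)/41 = 39/41, so the wait is geometric with mean 41/39.
E = 41/39 = 1.0513.

1.051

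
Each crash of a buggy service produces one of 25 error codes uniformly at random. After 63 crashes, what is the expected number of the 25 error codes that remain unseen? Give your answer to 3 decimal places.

1.910

For each error code, P(unseen after 63) = (24/25)^63 = 0.0764.
By linearity of expectation, E[unseen] = 25·(24/25)^63 = 1.9100.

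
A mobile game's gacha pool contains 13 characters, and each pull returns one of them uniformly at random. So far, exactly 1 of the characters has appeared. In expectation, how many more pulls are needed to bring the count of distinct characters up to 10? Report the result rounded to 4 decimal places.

With k distinct characters already seen, the next new one takes an expected 13/(13-k) pulls.
Sum over k = 1,...,9: E = 13/12 + 13/11 + 13/10 + ... + 13/5 + 13/4 = 16.50841.

16.5084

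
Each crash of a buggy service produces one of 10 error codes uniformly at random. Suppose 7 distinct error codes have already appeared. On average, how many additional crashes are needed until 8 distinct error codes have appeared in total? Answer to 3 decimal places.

3.333

The wait to go from k to k+1 distinct error codes is geometric with mean 10/(10-k).
Only the k = 7 term is needed: E = 10/3 = 3.3333.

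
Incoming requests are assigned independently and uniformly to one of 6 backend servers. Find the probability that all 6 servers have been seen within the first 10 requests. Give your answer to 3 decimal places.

Let A_i be the event that server i is missing after 10 requests. By inclusion–exclusion on the A_i,
P(all seen) = Σ_{j=0}^{6} (-1)^j C(6,j)((6-j)/6)^10
= 1.0000 - 0.9690 + 0.2601 - 0.0195 + 0.0003 - 0.0000 + 0.0000
= 0.2718.

0.272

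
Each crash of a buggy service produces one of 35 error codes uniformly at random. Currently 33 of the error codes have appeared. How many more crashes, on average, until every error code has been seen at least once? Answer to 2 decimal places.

With k distinct error codes already seen, the next new one takes an expected 35/(35-k) crashes.
Sum over k = 33,...,34: E = 35/2 + 35/1 = 52.500.

52.50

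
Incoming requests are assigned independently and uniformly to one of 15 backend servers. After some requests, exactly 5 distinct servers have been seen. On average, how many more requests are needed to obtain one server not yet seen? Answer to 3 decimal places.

1.500

Each request yields a new server with probability (15-5)/15 = 10/15, so the wait is geometric with mean 15/10.
E = 15/10 = 1.5000.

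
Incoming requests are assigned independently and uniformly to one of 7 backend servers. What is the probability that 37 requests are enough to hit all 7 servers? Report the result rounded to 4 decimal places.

0.9767

Let A_i be the event that server i is missing after 37 requests. By inclusion–exclusion on the A_i,
P(all seen) = Σ_{j=0}^{7} (-1)^j C(7,j)((7-j)/7)^37
= 1.00000 - 0.02334 + 0.00008 - 0.00000 + 0.00000 - 0.00000 + 0.00000 - 0.00000
= 0.97674.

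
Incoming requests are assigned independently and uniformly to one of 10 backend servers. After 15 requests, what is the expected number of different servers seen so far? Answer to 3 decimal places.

7.941

For each server, P(seen in 15 requests) = 1 - (9/10)^15 = 0.7941.
By linearity of expectation, E[distinct seen] = 10·(1 - (9/10)^15) = 7.9411.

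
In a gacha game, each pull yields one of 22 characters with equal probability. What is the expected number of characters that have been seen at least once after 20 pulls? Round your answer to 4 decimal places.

13.3233

For each character, P(seen in 20 pulls) = 1 - (21/22)^20 = 0.60560.
By linearity of expectation, E[distinct seen] = 22·(1 - (21/22)^20) = 13.32329.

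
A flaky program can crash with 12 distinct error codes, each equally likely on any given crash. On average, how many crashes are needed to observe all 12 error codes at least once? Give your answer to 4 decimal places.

The wait to go from k to k+1 distinct error codes is geometric with mean 12/(12-k).
E[T] = 12/12 + 12/11 + 12/10 + ... + 12/2 + 12/1 = 12·H_{12}.
H_{12} = 3.10321, so E[T] = 37.23853.

37.2385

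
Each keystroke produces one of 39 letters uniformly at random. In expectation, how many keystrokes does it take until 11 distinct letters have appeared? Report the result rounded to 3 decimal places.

With k distinct letters already seen, the next new one arrives after an expected 39/(39-k) keystrokes.
Sum over k = 0,...,10: E = 39/39 + 39/38 + 39/37 + ... + 39/30 + 39/29 = 12.7285.

12.729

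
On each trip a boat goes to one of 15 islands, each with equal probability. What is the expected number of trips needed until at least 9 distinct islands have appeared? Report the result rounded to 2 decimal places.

With k distinct islands already seen, the next new one arrives after an expected 15/(15-k) trips.
Sum over k = 0,...,8: E = 15/15 + 15/14 + 15/13 + ... + 15/8 + 15/7 = 13.023.

13.02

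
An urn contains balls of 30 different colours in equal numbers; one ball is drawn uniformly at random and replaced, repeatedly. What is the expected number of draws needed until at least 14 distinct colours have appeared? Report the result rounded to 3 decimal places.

Going from k to k+1 distinct takes a geometric number of draws with mean 30/(30-k).
Sum over k = 0,...,13: E = 30/30 + 30/29 + 30/28 + ... + 30/18 + 30/17 = 18.4277.

18.428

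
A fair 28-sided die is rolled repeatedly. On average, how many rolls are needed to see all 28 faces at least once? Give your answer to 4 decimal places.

109.9608

After k distinct faces have appeared, the next roll gives a new one with probability (28-k)/28, so the expected wait for the (k+1)-th is 28/(28-k).
E[T] = 28/28 + 28/27 + 28/26 + ... + 28/2 + 28/1 = 28·H_{28}.
H_{28} = 3.92717, so E[T] = 109.96079.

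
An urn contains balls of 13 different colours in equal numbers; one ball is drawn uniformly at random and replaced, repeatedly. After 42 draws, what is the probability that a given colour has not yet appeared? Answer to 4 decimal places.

0.0347

On each draw the fixed colour fails to appear with probability 12/13.
P(still missing after 42) = (12/13)^42 = 0.03467.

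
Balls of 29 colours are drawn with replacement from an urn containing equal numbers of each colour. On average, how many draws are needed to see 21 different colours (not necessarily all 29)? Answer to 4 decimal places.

36.0701

With k distinct colours already seen, the next new one arrives after an expected 29/(29-k) draws.
Sum over k = 0,...,20: E = 29/29 + 29/28 + 29/27 + ... + 29/10 + 29/9 = 36.07010.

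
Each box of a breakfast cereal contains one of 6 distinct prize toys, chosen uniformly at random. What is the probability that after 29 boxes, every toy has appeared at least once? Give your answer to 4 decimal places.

0.9698

Let A_i be the event that toy i is missing after 29 boxes. By inclusion–exclusion on the A_i,
P(all seen) = Σ_{j=0}^{6} (-1)^j C(6,j)((6-j)/6)^29
= 1.00000 - 0.03033 + 0.00012 - 0.00000 + 0.00000 - 0.00000 + 0.00000
= 0.96979.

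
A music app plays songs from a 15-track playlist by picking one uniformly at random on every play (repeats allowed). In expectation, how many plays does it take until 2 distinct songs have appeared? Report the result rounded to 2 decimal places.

2.07

Going from k to k+1 distinct takes a geometric number of plays with mean 15/(15-k).
Sum over k = 0,...,1: E = 15/15 + 15/14 = 2.071.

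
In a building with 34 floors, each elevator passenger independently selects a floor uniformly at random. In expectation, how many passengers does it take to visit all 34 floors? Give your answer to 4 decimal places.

140.0191

Split into phases: going from k distinct to k+1 distinct takes on average 34/(34-k) passengers.
E[T] = 34/34 + 34/33 + 34/32 + ... + 34/2 + 34/1 = 34·H_{34}.
H_{34} = 4.11821, so E[T] = 140.01914.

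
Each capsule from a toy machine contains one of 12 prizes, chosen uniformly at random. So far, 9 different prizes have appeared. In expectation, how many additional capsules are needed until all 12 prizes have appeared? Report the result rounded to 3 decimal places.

The wait to go from k to k+1 distinct prizes is geometric with mean 12/(12-k).
Sum over k = 9,...,11: E = 12/3 + 12/2 + 12/1 = 22.0000.

22.000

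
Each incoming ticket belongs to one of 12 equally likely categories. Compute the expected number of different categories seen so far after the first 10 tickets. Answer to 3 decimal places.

6.973

For each category, P(seen in 10 tickets) = 1 - (11/12)^10 = 0.5811.
By linearity of expectation, E[distinct seen] = 12·(1 - (11/12)^10) = 6.9732.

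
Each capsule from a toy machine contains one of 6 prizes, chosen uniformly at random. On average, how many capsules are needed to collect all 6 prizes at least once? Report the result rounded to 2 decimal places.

14.70

Split into phases: going from k distinct to k+1 distinct takes on average 6/(6-k) capsules.
E[T] = 6/6 + 6/5 + 6/4 + 6/3 + 6/2 + 6/1 = 6·H_{6}.
H_{6} = 2.450, so E[T] = 14.700.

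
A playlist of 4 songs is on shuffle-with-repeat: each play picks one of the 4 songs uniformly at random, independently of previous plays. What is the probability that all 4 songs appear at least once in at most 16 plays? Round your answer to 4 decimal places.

0.9600

Let A_i be the event that song i is missing after 16 plays. By inclusion–exclusion on the A_i,
P(all seen) = Σ_{j=0}^{4} (-1)^j C(4,j)((4-j)/4)^16
= 1.00000 - 0.04009 + 0.00009 - 0.00000 + 0.00000
= 0.96000.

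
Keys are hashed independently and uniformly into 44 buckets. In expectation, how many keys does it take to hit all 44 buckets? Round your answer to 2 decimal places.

After k distinct buckets have appeared, the next key gives a new one with probability (44-k)/44, so the expected wait for the (k+1)-th is 44/(44-k).
E[T] = 44/44 + 44/43 + 44/42 + ... + 44/2 + 44/1 = 44·H_{44}.
H_{44} = 4.373, so E[T] = 192.400.

192.40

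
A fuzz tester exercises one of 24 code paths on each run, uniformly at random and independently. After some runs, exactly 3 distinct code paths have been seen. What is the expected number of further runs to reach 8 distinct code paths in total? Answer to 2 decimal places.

6.35

With k distinct code paths already seen, the next new one takes an expected 24/(24-k) runs.
Sum over k = 3,...,7: E = 24/21 + 24/20 + 24/19 + 24/18 + 24/17 = 6.351.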